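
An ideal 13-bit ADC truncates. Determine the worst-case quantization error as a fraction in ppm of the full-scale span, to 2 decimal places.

122.07 ppm

Truncating → worst-case error = 1 LSB = V_FS/2^13, so 1e+06/8192 = 122.07 ppm of full scale.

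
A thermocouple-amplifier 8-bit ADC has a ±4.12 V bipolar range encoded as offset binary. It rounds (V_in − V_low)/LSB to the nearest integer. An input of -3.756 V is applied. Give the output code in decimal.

With 256 levels over 8.24 V, one step is 32.188 mV.
(-3.756 − (−4.12)) / 0.0321875 = 11.309 LSBs.
Round → code 11.

code 11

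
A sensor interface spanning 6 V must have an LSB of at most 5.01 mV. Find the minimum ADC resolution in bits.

Number of steps required ≥ 6 V / 5.01 mV = 1197.60.
Need 2^N ≥ 1197.60; 2^10 = 1024, 2^11 = 2048.
Minimum N = 11.

11 bits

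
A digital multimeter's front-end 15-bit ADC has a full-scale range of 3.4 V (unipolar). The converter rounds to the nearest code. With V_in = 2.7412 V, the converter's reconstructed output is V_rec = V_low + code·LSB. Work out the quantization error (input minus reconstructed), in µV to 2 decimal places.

-29.25 µV

Step size: 3.4 V ÷ 2^15 = 103.76 µV.
(V_in − V_low)/LSB = (2.7412 − 0)/0.00010376 = 26418.7181 → code 26419 (round).
Reconstructed: 2.7412292 V.
Error = 2.7412 − 2.7412292 = -2.9248e-05 V = -29.25 µV.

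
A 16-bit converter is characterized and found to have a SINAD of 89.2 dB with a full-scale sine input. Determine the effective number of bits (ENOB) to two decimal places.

14.52 bits

ENOB = (SINAD − 1.76) / 6.02 = (89.2 − 1.76)/6.02 = 14.525.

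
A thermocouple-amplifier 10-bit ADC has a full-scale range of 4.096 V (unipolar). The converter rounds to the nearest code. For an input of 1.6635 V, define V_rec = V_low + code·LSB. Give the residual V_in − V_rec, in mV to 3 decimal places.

LSB = 4.096/2^10 = 4.000 mV.
(V_in − V_low)/LSB = (1.6635 − 0)/0.004 = 415.8750 → code 416 (round).
Reconstructed: 1.664 V.
Error = 1.6635 − 1.664 = -0.0005 V = -0.500 mV.

-0.500 mV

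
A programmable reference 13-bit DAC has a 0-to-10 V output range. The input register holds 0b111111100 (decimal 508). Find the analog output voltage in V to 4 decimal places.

LSB = 10 V / 2^13 = 1.221 mV.
Code 0b111111100 = 508 decimal.
V_out = 0 + 508 × 0.0012207 V = 0.620117 V.

0.6201 V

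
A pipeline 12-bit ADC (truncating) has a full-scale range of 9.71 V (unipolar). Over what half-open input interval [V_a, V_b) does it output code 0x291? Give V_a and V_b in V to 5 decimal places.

[1.55749 V, 1.55986 V)

LSB = 9.71/2^12 = 2.371 mV.
Code 0x291 = 657 decimal.
V_a = V_low + 657·LSB = 1.55749 V; V_b = V_low + 658·LSB = 1.55986 V.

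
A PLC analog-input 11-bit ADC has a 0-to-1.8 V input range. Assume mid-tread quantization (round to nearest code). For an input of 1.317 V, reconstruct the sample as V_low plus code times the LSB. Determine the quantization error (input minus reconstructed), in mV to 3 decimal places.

One LSB is 1.8 V / 2048 = 0.879 mV.
Scaled input = 1498.4533 LSBs, so code = 1498.
Code 1498 maps back to 0 + 1498×0.000878906 V = 1.3166016 V.
V_in − V_rec = 0.000398437 V = 0.398 mV.

0.398 mV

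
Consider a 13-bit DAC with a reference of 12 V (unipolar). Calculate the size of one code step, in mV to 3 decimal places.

Full-scale span = 12 V.
LSB = 12 / 2^13 = 12 / 8192 = 0.00146484 V = 1.465 mV.

1.465 mV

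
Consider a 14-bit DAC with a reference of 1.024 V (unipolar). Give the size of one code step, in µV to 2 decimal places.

62.50 µV

Full-scale span = 1.024 V.
LSB = 1.024 / 2^14 = 1.024 / 16384 = 6.25e-05 V = 62.50 µV.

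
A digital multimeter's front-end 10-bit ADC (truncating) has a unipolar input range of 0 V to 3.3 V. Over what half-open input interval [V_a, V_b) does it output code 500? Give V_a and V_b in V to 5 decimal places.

[1.61133 V, 1.61455 V)

LSB = 3.3/2^10 = 3.223 mV.
V_a = V_low + 500·LSB = 1.61133 V; V_b = V_low + 501·LSB = 1.61455 V.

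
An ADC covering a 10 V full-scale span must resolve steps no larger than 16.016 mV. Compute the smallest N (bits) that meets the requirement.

10 bits

Number of steps required ≥ 10 V / 16.016 mV = 624.38.
Need 2^N ≥ 624.38; 2^9 = 512, 2^10 = 1024.
Minimum N = 10.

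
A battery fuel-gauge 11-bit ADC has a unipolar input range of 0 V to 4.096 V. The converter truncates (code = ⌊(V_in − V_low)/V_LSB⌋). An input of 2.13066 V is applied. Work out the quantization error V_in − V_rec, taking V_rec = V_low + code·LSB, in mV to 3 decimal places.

0.660 mV

LSB = 4.096/2^11 = 2.000 mV.
Scaled input = 1065.3300 LSBs, so code = 1065.
Reconstructed: 2.13 V.
Difference: 0.00066 V → 0.660 mV.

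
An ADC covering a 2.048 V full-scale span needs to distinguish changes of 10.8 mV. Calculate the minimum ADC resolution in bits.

8 bits

Number of steps required ≥ 2.048 V / 10.8 mV = 189.63.
Need 2^N ≥ 189.63; 2^7 = 128, 2^8 = 256.
Minimum N = 8.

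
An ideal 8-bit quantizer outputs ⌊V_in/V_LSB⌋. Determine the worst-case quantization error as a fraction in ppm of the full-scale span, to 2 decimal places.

3906.25 ppm

Truncating → worst-case error = 1 LSB = V_FS/2^8, so 1e+06/256 = 3906.25 ppm of full scale.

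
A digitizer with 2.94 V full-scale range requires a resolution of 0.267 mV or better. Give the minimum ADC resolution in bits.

14 bits

Number of steps required ≥ 2.94 V / 0.267 mV = 11011.24.
Need 2^N ≥ 11011.24; 2^13 = 8192, 2^14 = 16384.
Minimum N = 14.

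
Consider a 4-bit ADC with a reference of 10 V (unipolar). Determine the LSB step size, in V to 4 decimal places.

0.6250 V

Full-scale span = 10 V.
LSB = 10 / 2^4 = 10 / 16 = 0.625 V = 0.6250 V.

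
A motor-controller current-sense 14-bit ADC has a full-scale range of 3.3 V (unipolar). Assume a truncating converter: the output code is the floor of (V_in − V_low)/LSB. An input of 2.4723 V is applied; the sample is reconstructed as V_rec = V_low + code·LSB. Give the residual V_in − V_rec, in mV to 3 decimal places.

0.120 mV

LSB = 3.3/2^14 = 201.42 µV.
Scaled input = 12274.5949 LSBs, so code = 12274.
Reconstructed: 2.4721802 V.
Error = 2.4723 − 2.4721802 = 0.000119824 V = 0.120 mV.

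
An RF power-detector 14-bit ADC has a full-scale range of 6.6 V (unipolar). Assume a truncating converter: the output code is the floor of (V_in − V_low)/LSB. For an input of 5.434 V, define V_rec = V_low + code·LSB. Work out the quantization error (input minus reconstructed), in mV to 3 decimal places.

0.199 mV

Step size: 6.6 V ÷ 2^14 = 402.83 µV.
Scaled input = 13489.4933 LSBs, so code = 13489.
Code 13489 maps back to 0 + 13489×0.000402832 V = 5.4338013 V.
Error = 5.434 − 5.4338013 = 0.00019873 V = 0.199 mV.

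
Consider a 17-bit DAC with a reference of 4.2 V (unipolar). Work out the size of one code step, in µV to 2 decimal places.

32.04 µV

Full-scale span = 4.2 V.
LSB = 4.2 / 2^17 = 4.2 / 131072 = 3.20435e-05 V = 32.04 µV.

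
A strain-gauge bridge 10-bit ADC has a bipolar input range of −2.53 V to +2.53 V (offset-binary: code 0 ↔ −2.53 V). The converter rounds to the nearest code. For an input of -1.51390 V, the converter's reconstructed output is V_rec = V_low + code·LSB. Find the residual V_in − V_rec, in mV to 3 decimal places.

LSB = 5.06/2^10 = 4.941 mV.
(-1.51390 − (−2.53))/0.00494141 = 205.6297; round gives code 206.
Code 206 maps back to (−2.53) + 206×0.00494141 V = -1.5120703 V.
Error = -1.51390 − (−1.5120703) = -0.00182969 V = -1.830 mV.

-1.830 mV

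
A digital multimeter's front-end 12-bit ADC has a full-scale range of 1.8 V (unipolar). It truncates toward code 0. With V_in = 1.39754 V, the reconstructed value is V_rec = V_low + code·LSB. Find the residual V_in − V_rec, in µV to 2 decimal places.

One LSB is 1.8 V / 4096 = 439.45 µV.
(1.39754 − 0)/0.000439453 = 3180.1799; ⌊·⌋ gives code 3180.
Code 3180 maps back to 0 + 3180×0.000439453 V = 1.3974609 V.
Error = 1.39754 − 1.3974609 = 7.90625e-05 V = 79.06 µV.

79.06 µV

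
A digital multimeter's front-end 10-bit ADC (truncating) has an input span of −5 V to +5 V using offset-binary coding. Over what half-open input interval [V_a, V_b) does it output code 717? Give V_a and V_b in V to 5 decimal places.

[2.00195 V, 2.01172 V)

LSB = 10/2^10 = 9.766 mV.
V_a = V_low + 717·LSB = 2.00195 V; V_b = V_low + 718·LSB = 2.01172 V.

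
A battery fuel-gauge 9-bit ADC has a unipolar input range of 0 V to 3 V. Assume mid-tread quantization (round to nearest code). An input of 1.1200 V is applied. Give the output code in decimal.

code 191

LSB = 3 V / 512 = 5.859 mV.
Input sits at 191.147 steps above V_low.
So the output code is 191.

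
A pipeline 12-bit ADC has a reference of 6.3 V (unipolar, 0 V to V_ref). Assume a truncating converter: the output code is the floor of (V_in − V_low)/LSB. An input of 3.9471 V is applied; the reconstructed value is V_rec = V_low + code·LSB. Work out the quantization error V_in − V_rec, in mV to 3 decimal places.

LSB = 6.3/2^12 = 1.538 mV.
(V_in − V_low)/LSB = (3.9471 − 0)/0.00153809 = 2566.2415 → code 2566 (floor).
Reconstructed: 3.9467285 V.
Error = 3.9471 − 3.9467285 = 0.000371484 V = 0.371 mV.

0.371 mV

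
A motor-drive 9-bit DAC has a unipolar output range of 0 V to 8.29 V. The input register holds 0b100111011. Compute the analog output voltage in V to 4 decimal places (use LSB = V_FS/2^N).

LSB = 8.29 V / 2^9 = 16.191 mV.
Code 0b100111011 = 315 decimal.
V_out = 0 + 315 × 0.0161914 V = 5.10029 V.

5.1003 V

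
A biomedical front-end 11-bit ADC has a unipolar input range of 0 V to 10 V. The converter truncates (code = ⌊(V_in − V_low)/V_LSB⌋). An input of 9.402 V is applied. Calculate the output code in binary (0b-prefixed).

code 0b11110000101 (decimal 1925)

With 2048 levels over 10 V, one step is 4.883 mV.
(V_in − V_low)/LSB = (9.402 − 0) / 0.00488281 = 1925.530.
So the output code is 1925.
In binary (0b-prefixed): 0b11110000101.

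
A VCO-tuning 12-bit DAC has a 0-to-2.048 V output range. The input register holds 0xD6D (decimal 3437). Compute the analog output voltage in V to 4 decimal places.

1.7185 V

LSB = 2.048 V / 2^12 = 0.500 mV.
Code 0xD6D = 3437 decimal.
V_out = 0 + 3437 × 0.0005 V = 1.7185 V.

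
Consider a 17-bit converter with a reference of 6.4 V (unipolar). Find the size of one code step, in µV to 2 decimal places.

48.83 µV

Full-scale span = 6.4 V.
LSB = 6.4 / 2^17 = 6.4 / 131072 = 4.88281e-05 V = 48.83 µV.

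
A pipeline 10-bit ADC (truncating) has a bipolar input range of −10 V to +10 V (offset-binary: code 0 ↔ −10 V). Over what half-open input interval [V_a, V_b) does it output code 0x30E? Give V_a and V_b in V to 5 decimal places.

LSB = 20/2^10 = 19.531 mV.
Code 0x30E = 782 decimal.
V_a = V_low + 782·LSB = 5.27344 V; V_b = V_low + 783·LSB = 5.29297 V.

[5.27344 V, 5.29297 V)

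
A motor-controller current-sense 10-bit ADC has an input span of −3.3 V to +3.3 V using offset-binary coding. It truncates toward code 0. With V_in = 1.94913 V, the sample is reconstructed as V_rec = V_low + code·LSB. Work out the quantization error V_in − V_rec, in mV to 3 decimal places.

2.646 mV

Step size: 6.6 V ÷ 2^10 = 6.445 mV.
(V_in − V_low)/LSB = (1.94913 − (−3.3))/0.00644531 = 814.4105 → code 814 (floor).
V_rec = (−3.3) + 814·0.00644531 = 1.9464844 V.
Difference: 0.00264562 V → 2.646 mV.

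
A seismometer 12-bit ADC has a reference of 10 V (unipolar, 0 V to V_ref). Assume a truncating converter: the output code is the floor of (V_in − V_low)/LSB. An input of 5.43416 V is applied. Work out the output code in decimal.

code 2225

With 4096 levels over 10 V, one step is 2.441 mV.
(V_in − V_low)/LSB = (5.43416 − 0) / 0.00244141 = 2225.832.
So the output code is 2225.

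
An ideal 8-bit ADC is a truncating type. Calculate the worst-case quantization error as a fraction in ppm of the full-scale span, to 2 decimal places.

3906.25 ppm

Truncating → worst-case error = 1 LSB = V_FS/2^8, so 1e+06/256 = 3906.25 ppm of full scale.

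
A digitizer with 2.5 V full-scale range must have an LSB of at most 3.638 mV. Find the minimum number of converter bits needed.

Number of steps required ≥ 2.5 V / 3.638 mV = 687.19.
Need 2^N ≥ 687.19; 2^9 = 512, 2^10 = 1024.
Minimum N = 10.

10 bits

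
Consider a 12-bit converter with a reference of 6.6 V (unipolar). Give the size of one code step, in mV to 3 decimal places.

1.611 mV

Full-scale span = 6.6 V.
LSB = 6.6 / 2^12 = 6.6 / 4096 = 0.00161133 V = 1.611 mV.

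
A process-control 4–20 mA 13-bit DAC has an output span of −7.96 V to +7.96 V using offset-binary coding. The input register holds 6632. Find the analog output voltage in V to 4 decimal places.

4.9284 V

LSB = 15.92 V / 2^13 = 1.943 mV.
V_out = (−7.96) + 6632 × 0.00194336 V = 4.92836 V.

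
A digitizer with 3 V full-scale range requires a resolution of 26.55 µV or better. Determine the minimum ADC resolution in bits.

Number of steps required ≥ 3 V / 26.55 µV = 112994.35.
Need 2^N ≥ 112994.35; 2^16 = 65536, 2^17 = 131072.
Minimum N = 17.

17 bits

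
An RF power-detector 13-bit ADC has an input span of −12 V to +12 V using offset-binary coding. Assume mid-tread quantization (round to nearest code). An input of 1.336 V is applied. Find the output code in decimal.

code 4552

Full-scale span = 24 V; LSB = 24/2^13 = 2.930 mV.
Input sits at 4552.021 steps above V_low.
Round → code 4552.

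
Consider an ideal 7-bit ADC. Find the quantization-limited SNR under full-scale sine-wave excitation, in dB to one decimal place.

43.9 dB

SNR ≈ 6.02·N + 1.76 dB = 6.02·7 + 1.76 = 43.90 dB.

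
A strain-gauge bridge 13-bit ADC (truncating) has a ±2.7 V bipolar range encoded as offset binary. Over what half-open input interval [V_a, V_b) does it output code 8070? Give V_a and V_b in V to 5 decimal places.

LSB = 5.4/2^13 = 0.659 mV.
V_a = V_low + 8070·LSB = 2.61958 V; V_b = V_low + 8071·LSB = 2.62024 V.

[2.61958 V, 2.62024 V)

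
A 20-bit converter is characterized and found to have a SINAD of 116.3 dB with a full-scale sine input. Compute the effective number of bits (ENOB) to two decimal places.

ENOB = (SINAD − 1.76) / 6.02 = (116.3 − 1.76)/6.02 = 19.027.

19.03 bits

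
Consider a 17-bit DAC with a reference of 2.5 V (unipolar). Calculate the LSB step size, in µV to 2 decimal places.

Full-scale span = 2.5 V.
LSB = 2.5 / 2^17 = 2.5 / 131072 = 1.90735e-05 V = 19.07 µV.

19.07 µV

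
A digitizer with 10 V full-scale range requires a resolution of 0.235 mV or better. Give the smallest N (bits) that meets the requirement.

Number of steps required ≥ 10 V / 0.235 mV = 42553.19.
Need 2^N ≥ 42553.19; 2^15 = 32768, 2^16 = 65536.
Minimum N = 16.

16 bits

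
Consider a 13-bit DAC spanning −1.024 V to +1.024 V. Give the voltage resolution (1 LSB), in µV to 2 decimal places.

Full-scale span = 2.048 V.
LSB = 2.048 / 2^13 = 2.048 / 8192 = 0.00025 V = 250.00 µV.

250.00 µV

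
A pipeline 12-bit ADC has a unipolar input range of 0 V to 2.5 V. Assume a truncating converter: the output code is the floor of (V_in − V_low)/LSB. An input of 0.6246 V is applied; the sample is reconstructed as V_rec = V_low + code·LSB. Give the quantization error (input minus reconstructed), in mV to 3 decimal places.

0.210 mV

One LSB is 2.5 V / 4096 = 0.610 mV.
(0.6246 − 0)/0.000610352 = 1023.3446; ⌊·⌋ gives code 1023.
V_rec = 0 + 1023·0.000610352 = 0.62438965 V.
V_in − V_rec = 0.000210352 V = 0.210 mV.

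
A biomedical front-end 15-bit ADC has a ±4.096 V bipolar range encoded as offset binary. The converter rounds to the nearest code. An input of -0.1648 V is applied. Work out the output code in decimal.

code 15725

With 32768 levels over 8.192 V, one step is 250.00 µV.
Input sits at 15724.800 steps above V_low.
round(15724.800) = 15725.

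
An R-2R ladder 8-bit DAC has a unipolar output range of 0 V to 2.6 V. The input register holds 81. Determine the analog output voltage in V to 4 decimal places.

0.8227 V

LSB = 2.6 V / 2^8 = 10.156 mV.
V_out = 0 + 81 × 0.0101563 V = 0.822656 V.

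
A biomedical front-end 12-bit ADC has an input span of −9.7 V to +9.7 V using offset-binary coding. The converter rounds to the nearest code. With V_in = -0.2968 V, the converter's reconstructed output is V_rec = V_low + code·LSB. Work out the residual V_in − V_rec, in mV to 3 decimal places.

1.589 mV

LSB = 19.4/2^12 = 4.736 mV.
Scaled input = 1985.3354 LSBs, so code = 1985.
Code 1985 maps back to (−9.7) + 1985×0.00473633 V = -0.29838867 V.
Difference: 0.00158867 V → 1.589 mV.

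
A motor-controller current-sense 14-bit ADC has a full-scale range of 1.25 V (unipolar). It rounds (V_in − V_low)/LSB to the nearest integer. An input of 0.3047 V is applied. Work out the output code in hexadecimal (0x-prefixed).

Full-scale span = 1.25 V; LSB = 1.25/2^14 = 76.29 µV.
(V_in − V_low)/LSB = (0.3047 − 0) / 7.62939e-05 = 3993.764.
Round → code 3994.
In hexadecimal (0x-prefixed): 0xF9A.

code 0xF9A (decimal 3994)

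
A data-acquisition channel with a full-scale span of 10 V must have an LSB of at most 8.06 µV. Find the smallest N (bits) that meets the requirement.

Number of steps required ≥ 10 V / 8.06 µV = 1240694.79.
Need 2^N ≥ 1240694.79; 2^20 = 1048576, 2^21 = 2097152.
Minimum N = 21.

21 bits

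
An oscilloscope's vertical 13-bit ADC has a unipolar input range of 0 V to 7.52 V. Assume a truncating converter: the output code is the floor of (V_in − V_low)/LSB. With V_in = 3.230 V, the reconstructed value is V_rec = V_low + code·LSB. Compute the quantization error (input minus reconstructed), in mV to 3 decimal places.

0.586 mV

LSB = 7.52/2^13 = 0.918 mV.
(V_in − V_low)/LSB = (3.230 − 0)/0.000917969 = 3518.6383 → code 3518 (floor).
V_rec = 0 + 3518·0.000917969 = 3.2294141 V.
Error = 3.230 − 3.2294141 = 0.000585937 V = 0.586 mV.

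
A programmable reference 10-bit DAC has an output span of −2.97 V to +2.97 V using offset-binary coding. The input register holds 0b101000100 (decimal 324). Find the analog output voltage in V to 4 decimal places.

LSB = 5.94 V / 2^10 = 5.801 mV.
Code 0b101000100 = 324 decimal.
V_out = (−2.97) + 324 × 0.00580078 V = -1.09055 V.

-1.0905 V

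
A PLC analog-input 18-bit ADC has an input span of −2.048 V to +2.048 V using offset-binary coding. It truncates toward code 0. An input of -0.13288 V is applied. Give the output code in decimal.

code 122567

Full-scale span = 4.096 V; LSB = 4.096/2^18 = 15.62 µV.
(-0.13288 − (−2.048)) / 1.5625e-05 = 122567.680 LSBs.
Floor → code 122567.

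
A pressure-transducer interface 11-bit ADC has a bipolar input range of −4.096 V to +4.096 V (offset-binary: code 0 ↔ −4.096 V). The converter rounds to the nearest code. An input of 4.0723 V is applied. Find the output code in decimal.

code 2042

LSB = 8.192 V / 2048 = 4.000 mV.
Input sits at 2042.075 steps above V_low.
Round → code 2042.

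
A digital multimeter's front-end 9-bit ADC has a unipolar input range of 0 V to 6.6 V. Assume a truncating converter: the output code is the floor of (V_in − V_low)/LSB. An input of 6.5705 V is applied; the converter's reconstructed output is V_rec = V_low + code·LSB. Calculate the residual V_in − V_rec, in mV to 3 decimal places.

Step size: 6.6 V ÷ 2^9 = 12.891 mV.
(V_in − V_low)/LSB = (6.5705 − 0)/0.0128906 = 509.7115 → code 509 (floor).
Reconstructed: 6.5613281 V.
Difference: 0.00917187 V → 9.172 mV.

9.172 mV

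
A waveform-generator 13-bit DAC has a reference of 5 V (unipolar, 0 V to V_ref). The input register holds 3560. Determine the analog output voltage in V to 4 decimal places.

2.1729 V

LSB = 5 V / 2^13 = 0.610 mV.
V_out = 0 + 3560 × 0.000610352 V = 2.17285 V.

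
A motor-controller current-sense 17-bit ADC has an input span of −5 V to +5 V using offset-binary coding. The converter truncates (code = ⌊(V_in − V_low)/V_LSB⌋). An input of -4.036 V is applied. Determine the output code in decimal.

LSB = 10 V / 131072 = 76.29 µV.
Input sits at 12635.341 steps above V_low.
⌊·⌋(12635.341) = 12635.

code 12635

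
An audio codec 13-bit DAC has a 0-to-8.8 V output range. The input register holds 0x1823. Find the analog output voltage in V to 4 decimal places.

LSB = 8.8 V / 2^13 = 1.074 mV.
Code 0x1823 = 6179 decimal.
V_out = 0 + 6179 × 0.00107422 V = 6.6376 V.

6.6376 V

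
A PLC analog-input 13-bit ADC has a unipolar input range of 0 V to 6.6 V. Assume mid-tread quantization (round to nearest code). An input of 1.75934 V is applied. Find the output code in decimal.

Full-scale span = 6.6 V; LSB = 6.6/2^13 = 0.806 mV.
(V_in − V_low)/LSB = (1.75934 − 0) / 0.000805664 = 2183.714.
round(2183.714) = 2184.

code 2184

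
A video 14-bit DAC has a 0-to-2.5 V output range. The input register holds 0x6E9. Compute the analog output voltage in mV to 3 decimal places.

LSB = 2.5 V / 2^14 = 152.59 µV.
Code 0x6E9 = 1769 decimal.
V_out = 0 + 1769 × 0.000152588 V = 0.269928 V.
= 269.928 mV.

269.928 mV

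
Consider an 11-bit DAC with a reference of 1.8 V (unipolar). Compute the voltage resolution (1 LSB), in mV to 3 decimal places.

0.879 mV

Full-scale span = 1.8 V.
LSB = 1.8 / 2^11 = 1.8 / 2048 = 0.000878906 V = 0.879 mV.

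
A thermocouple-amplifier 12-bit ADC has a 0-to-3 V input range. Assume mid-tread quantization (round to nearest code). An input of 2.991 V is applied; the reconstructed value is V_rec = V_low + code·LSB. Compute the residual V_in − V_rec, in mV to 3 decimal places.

-0.211 mV

One LSB is 3 V / 4096 = 0.732 mV.
(2.991 − 0)/0.000732422 = 4083.7120; round gives code 4084.
V_rec = 0 + 4084·0.000732422 = 2.9912109 V.
Difference: -0.000210937 V → -0.211 mV.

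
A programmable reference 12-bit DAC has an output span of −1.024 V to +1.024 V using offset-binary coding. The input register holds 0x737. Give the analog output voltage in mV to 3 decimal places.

-100.500 mV

LSB = 2.048 V / 2^12 = 0.500 mV.
Code 0x737 = 1847 decimal.
V_out = (−1.024) + 1847 × 0.0005 V = -0.1005 V.
= -100.500 mV.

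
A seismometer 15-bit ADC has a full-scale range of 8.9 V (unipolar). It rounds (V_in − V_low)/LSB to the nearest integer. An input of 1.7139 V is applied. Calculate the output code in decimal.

code 6310

LSB = 8.9 V / 32768 = 271.61 µV.
(1.7139 − 0) / 0.000271606 = 6310.233 LSBs.
round(6310.233) = 6310.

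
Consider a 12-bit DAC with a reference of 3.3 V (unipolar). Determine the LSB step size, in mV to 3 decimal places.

Full-scale span = 3.3 V.
LSB = 3.3 / 2^12 = 3.3 / 4096 = 0.000805664 V = 0.806 mV.

0.806 mV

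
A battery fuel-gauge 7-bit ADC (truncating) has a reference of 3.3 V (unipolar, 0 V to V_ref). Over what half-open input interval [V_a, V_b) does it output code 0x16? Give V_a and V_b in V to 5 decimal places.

[0.56719 V, 0.59297 V)

LSB = 3.3/2^7 = 25.781 mV.
Code 0x16 = 22 decimal.
V_a = V_low + 22·LSB = 0.567187 V; V_b = V_low + 23·LSB = 0.592969 V.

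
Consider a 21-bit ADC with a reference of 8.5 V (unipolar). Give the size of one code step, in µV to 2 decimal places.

4.05 µV

Full-scale span = 8.5 V.
LSB = 8.5 / 2^21 = 8.5 / 2097152 = 4.05312e-06 V = 4.05 µV.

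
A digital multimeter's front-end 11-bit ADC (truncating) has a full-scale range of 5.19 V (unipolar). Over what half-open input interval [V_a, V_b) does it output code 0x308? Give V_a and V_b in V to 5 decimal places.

[1.96652 V, 1.96906 V)

LSB = 5.19/2^11 = 2.534 mV.
Code 0x308 = 776 decimal.
V_a = V_low + 776·LSB = 1.96652 V; V_b = V_low + 777·LSB = 1.96906 V.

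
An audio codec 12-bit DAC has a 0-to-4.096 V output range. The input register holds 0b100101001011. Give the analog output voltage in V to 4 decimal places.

LSB = 4.096 V / 2^12 = 1.000 mV.
Code 0b100101001011 = 2379 decimal.
V_out = 0 + 2379 × 0.001 V = 2.379 V.

2.3790 V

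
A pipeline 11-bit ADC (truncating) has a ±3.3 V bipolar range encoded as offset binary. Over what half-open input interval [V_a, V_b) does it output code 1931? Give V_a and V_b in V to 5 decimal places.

[2.92295 V, 2.92617 V)

LSB = 6.6/2^11 = 3.223 mV.
V_a = V_low + 1931·LSB = 2.92295 V; V_b = V_low + 1932·LSB = 2.92617 V.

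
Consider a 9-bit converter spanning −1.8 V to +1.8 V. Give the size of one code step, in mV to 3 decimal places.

7.031 mV

Full-scale span = 3.6 V.
LSB = 3.6 / 2^9 = 3.6 / 512 = 0.00703125 V = 7.031 mV.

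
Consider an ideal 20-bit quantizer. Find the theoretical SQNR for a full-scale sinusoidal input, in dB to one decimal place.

SNR ≈ 6.02·N + 1.76 dB = 6.02·20 + 1.76 = 122.16 dB.

122.2 dB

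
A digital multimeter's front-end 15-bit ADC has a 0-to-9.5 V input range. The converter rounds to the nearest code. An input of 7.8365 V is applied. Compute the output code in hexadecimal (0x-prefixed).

code 0x6996 (decimal 27030)

LSB = 9.5 V / 32768 = 289.92 µV.
Input sits at 27030.151 steps above V_low.
So the output code is 27030.
In hexadecimal (0x-prefixed): 0x6996.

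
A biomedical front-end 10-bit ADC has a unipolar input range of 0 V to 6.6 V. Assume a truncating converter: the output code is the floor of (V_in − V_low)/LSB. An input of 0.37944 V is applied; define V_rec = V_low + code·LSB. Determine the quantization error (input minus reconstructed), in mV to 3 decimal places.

Step size: 6.6 V ÷ 2^10 = 6.445 mV.
(0.37944 − 0)/0.00644531 = 58.8707; ⌊·⌋ gives code 58.
Reconstructed: 0.37382813 V.
Difference: 0.00561187 V → 5.612 mV.

5.612 mV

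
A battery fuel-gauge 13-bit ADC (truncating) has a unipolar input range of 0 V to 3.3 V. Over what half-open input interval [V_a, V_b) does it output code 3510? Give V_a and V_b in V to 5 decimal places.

LSB = 3.3/2^13 = 402.83 µV.
V_a = V_low + 3510·LSB = 1.41394 V; V_b = V_low + 3511·LSB = 1.41434 V.

[1.41394 V, 1.41434 V)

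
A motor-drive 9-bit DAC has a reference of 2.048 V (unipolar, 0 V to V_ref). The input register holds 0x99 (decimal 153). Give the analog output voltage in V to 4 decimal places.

0.6120 V

LSB = 2.048 V / 2^9 = 4.000 mV.
Code 0x99 = 153 decimal.
V_out = 0 + 153 × 0.004 V = 0.612 V.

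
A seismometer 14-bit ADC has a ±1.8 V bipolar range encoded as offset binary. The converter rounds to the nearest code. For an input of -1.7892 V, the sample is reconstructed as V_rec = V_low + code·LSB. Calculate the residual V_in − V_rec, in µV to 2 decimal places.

33.40 µV

Step size: 3.6 V ÷ 2^14 = 219.73 µV.
Scaled input = 49.1520 LSBs, so code = 49.
Code 49 maps back to (−1.8) + 49×0.000219727 V = -1.7892334 V.
Difference: 3.33984e-05 V → 33.40 µV.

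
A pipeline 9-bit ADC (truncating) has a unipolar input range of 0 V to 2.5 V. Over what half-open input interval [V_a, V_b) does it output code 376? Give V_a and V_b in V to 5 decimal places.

[1.83594 V, 1.84082 V)

LSB = 2.5/2^9 = 4.883 mV.
V_a = V_low + 376·LSB = 1.83594 V; V_b = V_low + 377·LSB = 1.84082 V.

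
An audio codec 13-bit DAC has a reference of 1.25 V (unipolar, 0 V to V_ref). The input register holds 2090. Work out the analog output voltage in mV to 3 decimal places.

LSB = 1.25 V / 2^13 = 152.59 µV.
V_out = 0 + 2090 × 0.000152588 V = 0.318909 V.
= 318.909 mV.

318.909 mV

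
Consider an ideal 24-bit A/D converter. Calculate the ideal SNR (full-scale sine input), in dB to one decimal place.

SNR ≈ 6.02·N + 1.76 dB = 6.02·24 + 1.76 = 146.24 dB.

146.2 dB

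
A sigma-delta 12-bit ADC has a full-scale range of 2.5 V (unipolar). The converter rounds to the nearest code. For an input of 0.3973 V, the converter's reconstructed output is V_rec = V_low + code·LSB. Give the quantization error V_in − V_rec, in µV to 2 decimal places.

-38.87 µV

One LSB is 2.5 V / 4096 = 0.610 mV.
(0.3973 − 0)/0.000610352 = 650.9363; round gives code 651.
Reconstructed: 0.39733887 V.
Error = 0.3973 − 0.39733887 = -3.88672e-05 V = -38.87 µV.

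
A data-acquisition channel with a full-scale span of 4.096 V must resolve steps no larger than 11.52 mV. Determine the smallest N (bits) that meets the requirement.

Number of steps required ≥ 4.096 V / 11.52 mV = 355.56.
Need 2^N ≥ 355.56; 2^8 = 256, 2^9 = 512.
Minimum N = 9.

9 bits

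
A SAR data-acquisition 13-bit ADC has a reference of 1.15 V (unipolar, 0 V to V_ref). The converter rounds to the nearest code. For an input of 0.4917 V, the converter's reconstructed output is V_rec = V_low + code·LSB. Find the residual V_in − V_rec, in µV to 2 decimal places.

Step size: 1.15 V ÷ 2^13 = 140.38 µV.
(0.4917 − 0)/0.000140381 = 3502.6143; round gives code 3503.
Code 3503 maps back to 0 + 3503×0.000140381 V = 0.49175415 V.
V_in − V_rec = -5.41504e-05 V = -54.15 µV.

-54.15 µV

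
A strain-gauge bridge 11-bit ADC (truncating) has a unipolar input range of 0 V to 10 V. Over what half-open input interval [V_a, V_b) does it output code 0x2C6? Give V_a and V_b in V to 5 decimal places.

[3.46680 V, 3.47168 V)

LSB = 10/2^11 = 4.883 mV.
Code 0x2C6 = 710 decimal.
V_a = V_low + 710·LSB = 3.4668 V; V_b = V_low + 711·LSB = 3.47168 V.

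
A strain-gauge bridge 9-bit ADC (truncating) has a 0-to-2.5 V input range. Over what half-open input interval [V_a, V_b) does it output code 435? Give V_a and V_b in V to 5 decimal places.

LSB = 2.5/2^9 = 4.883 mV.
V_a = V_low + 435·LSB = 2.12402 V; V_b = V_low + 436·LSB = 2.12891 V.

[2.12402 V, 2.12891 V)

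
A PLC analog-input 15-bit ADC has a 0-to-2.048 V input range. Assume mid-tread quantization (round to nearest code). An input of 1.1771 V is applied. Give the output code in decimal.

With 32768 levels over 2.048 V, one step is 62.50 µV.
(V_in − V_low)/LSB = (1.1771 − 0) / 6.25e-05 = 18833.600.
So the output code is 18834.

code 18834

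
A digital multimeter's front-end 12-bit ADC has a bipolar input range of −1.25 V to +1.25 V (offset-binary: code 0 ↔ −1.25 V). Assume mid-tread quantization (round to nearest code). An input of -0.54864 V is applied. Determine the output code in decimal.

LSB = 2.5 V / 4096 = 0.610 mV.
(V_in − V_low)/LSB = (-0.54864 − (−1.25)) / 0.000610352 = 1149.108.
So the output code is 1149.

code 1149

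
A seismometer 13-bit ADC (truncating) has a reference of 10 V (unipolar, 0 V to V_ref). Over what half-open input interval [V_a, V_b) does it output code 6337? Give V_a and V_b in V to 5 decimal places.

LSB = 10/2^13 = 1.221 mV.
V_a = V_low + 6337·LSB = 7.7356 V; V_b = V_low + 6338·LSB = 7.73682 V.

[7.73560 V, 7.73682 V)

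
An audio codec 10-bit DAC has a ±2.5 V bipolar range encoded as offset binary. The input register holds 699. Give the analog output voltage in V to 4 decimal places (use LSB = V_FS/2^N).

LSB = 5 V / 2^10 = 4.883 mV.
V_out = (−2.5) + 699 × 0.00488281 V = 0.913086 V.

0.9131 V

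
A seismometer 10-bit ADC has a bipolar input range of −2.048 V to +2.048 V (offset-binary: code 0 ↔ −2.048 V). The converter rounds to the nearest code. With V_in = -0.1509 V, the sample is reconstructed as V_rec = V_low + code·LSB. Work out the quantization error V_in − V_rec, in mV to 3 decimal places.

1.100 mV

LSB = 4.096/2^10 = 4.000 mV.
Scaled input = 474.2750 LSBs, so code = 474.
Reconstructed: -0.152 V.
Error = -0.1509 − (−0.152) = 0.0011 V = 1.100 mV.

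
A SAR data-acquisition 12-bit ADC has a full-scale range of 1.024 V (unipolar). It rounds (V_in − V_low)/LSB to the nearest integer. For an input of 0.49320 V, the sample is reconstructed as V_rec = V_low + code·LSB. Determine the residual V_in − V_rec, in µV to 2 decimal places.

-50.00 µV

Step size: 1.024 V ÷ 2^12 = 250.00 µV.
(0.49320 − 0)/0.00025 = 1972.8000; round gives code 1973.
Reconstructed: 0.49325 V.
Difference: -5e-05 V → -50.00 µV.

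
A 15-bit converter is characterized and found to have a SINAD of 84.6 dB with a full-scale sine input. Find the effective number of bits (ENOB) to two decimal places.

13.76 bits

ENOB = (SINAD − 1.76) / 6.02 = (84.6 − 1.76)/6.02 = 13.761.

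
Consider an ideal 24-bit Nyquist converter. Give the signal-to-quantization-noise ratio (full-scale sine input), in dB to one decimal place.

SNR ≈ 6.02·N + 1.76 dB = 6.02·24 + 1.76 = 146.24 dB.

146.2 dB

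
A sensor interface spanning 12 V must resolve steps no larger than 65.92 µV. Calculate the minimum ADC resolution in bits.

18 bits

Number of steps required ≥ 12 V / 65.92 µV = 182038.83.
Need 2^N ≥ 182038.83; 2^17 = 131072, 2^18 = 262144.
Minimum N = 18.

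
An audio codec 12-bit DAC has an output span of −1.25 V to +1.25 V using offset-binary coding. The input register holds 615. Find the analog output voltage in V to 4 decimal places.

-0.8746 V

LSB = 2.5 V / 2^12 = 0.610 mV.
V_out = (−1.25) + 615 × 0.000610352 V = -0.874634 V.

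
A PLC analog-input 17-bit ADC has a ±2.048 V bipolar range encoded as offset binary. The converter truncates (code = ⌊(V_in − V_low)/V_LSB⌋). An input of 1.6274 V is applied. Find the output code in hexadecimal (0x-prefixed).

With 131072 levels over 4.096 V, one step is 31.25 µV.
Input sits at 117612.800 steps above V_low.
Floor → code 117612.
In hexadecimal (0x-prefixed): 0x1CB6C.

code 0x1CB6C (decimal 117612)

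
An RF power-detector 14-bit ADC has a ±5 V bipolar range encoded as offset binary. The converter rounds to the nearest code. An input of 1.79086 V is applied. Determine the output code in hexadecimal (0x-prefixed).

code 0x2B76 (decimal 11126)

Full-scale span = 10 V; LSB = 10/2^14 = 0.610 mV.
(1.79086 − (−5)) / 0.000610352 = 11126.145 LSBs.
round(11126.145) = 11126.
In hexadecimal (0x-prefixed): 0x2B76.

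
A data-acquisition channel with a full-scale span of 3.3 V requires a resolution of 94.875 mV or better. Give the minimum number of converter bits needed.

6 bits

Number of steps required ≥ 3.3 V / 94.875 mV = 34.78.
Need 2^N ≥ 34.78; 2^5 = 32, 2^6 = 64.
Minimum N = 6.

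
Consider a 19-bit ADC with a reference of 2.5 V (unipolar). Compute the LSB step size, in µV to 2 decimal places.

4.77 µV

Full-scale span = 2.5 V.
LSB = 2.5 / 2^19 = 2.5 / 524288 = 4.76837e-06 V = 4.77 µV.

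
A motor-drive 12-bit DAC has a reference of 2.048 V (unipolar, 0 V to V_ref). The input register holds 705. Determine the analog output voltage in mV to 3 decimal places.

LSB = 2.048 V / 2^12 = 0.500 mV.
V_out = 0 + 705 × 0.0005 V = 0.3525 V.
= 352.500 mV.

352.500 mV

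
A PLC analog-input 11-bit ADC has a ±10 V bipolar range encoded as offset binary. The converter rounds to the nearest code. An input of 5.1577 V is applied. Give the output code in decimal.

code 1552

Full-scale span = 20 V; LSB = 20/2^11 = 9.766 mV.
Input sits at 1552.148 steps above V_low.
So the output code is 1552.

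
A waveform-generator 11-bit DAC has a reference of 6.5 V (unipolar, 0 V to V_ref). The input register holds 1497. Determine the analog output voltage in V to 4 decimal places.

LSB = 6.5 V / 2^11 = 3.174 mV.
V_out = 0 + 1497 × 0.00317383 V = 4.75122 V.

4.7512 V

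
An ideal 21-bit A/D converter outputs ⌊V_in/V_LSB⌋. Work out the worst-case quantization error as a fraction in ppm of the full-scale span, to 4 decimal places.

Truncating → worst-case error = 1 LSB = V_FS/2^21, so 1e+06/2097152 = 0.476837 ppm of full scale.

0.4768 ppm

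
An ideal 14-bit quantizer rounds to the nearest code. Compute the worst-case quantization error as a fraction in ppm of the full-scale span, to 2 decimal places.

Rounding → worst-case error = ½ LSB = V_FS/2^15, so 1e+06/32768 = 30.5176 ppm of full scale.

30.52 ppm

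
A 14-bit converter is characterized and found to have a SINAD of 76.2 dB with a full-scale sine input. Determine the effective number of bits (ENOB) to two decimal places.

12.37 bits

ENOB = (SINAD − 1.76) / 6.02 = (76.2 − 1.76)/6.02 = 12.365.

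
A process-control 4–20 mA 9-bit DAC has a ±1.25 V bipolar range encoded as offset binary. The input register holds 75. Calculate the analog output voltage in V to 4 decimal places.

LSB = 2.5 V / 2^9 = 4.883 mV.
V_out = (−1.25) + 75 × 0.00488281 V = -0.883789 V.

-0.8838 V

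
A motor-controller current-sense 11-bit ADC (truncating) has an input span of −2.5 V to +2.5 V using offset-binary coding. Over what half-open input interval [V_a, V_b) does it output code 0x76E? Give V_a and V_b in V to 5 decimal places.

[2.14355 V, 2.14600 V)

LSB = 5/2^11 = 2.441 mV.
Code 0x76E = 1902 decimal.
V_a = V_low + 1902·LSB = 2.14355 V; V_b = V_low + 1903·LSB = 2.146 V.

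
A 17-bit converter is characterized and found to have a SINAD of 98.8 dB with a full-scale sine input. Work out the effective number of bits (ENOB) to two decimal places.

ENOB = (SINAD − 1.76) / 6.02 = (98.8 − 1.76)/6.02 = 16.120.

16.12 bits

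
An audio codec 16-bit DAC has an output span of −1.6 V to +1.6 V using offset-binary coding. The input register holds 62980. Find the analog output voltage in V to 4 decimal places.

1.4752 V

LSB = 3.2 V / 2^16 = 48.83 µV.
V_out = (−1.6) + 62980 × 4.88281e-05 V = 1.4752 V.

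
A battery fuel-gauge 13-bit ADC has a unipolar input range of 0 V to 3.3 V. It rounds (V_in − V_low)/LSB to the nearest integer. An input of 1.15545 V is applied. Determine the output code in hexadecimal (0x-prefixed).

code 0xB34 (decimal 2868)

Full-scale span = 3.3 V; LSB = 3.3/2^13 = 402.83 µV.
(V_in − V_low)/LSB = (1.15545 − 0) / 0.000402832 = 2868.317.
Round → code 2868.
In hexadecimal (0x-prefixed): 0xB34.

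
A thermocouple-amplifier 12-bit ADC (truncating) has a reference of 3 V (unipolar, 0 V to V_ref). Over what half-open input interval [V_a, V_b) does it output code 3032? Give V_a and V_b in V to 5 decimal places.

[2.22070 V, 2.22144 V)

LSB = 3/2^12 = 0.732 mV.
V_a = V_low + 3032·LSB = 2.2207 V; V_b = V_low + 3033·LSB = 2.22144 V.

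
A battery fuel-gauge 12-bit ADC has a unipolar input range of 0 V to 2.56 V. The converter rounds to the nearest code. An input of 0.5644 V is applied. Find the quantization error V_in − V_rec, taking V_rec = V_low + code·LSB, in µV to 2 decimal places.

25.00 µV

LSB = 2.56/2^12 = 0.625 mV.
(V_in − V_low)/LSB = (0.5644 − 0)/0.000625 = 903.0400 → code 903 (round).
Reconstructed: 0.564375 V.
Error = 0.5644 − 0.564375 = 2.5e-05 V = 25.00 µV.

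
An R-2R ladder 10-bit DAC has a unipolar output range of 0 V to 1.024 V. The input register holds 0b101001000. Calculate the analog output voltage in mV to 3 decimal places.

LSB = 1.024 V / 2^10 = 1.000 mV.
Code 0b101001000 = 328 decimal.
V_out = 0 + 328 × 0.001 V = 0.328 V.
= 328.000 mV.

328.000 mV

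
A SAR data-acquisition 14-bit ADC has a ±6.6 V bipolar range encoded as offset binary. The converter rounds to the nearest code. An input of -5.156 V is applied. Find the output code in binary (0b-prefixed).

With 16384 levels over 13.2 V, one step is 0.806 mV.
Input sits at 1792.310 steps above V_low.
round(1792.310) = 1792.
In binary (0b-prefixed): 0b11100000000.

code 0b11100000000 (decimal 1792)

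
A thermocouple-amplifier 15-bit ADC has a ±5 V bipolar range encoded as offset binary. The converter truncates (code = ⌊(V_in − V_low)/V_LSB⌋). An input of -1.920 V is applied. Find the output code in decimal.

LSB = 10 V / 32768 = 305.18 µV.
(-1.920 − (−5)) / 0.000305176 = 10092.544 LSBs.
So the output code is 10092.

code 10092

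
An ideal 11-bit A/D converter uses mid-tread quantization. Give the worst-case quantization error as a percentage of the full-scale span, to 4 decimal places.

0.0244 %

Rounding → worst-case error = ½ LSB = V_FS/2^12, so 100/4096 = 0.0244141 % of full scale.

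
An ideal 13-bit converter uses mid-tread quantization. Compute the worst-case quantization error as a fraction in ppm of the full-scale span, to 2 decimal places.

61.04 ppm

Rounding → worst-case error = ½ LSB = V_FS/2^14, so 1e+06/16384 = 61.0352 ppm of full scale.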